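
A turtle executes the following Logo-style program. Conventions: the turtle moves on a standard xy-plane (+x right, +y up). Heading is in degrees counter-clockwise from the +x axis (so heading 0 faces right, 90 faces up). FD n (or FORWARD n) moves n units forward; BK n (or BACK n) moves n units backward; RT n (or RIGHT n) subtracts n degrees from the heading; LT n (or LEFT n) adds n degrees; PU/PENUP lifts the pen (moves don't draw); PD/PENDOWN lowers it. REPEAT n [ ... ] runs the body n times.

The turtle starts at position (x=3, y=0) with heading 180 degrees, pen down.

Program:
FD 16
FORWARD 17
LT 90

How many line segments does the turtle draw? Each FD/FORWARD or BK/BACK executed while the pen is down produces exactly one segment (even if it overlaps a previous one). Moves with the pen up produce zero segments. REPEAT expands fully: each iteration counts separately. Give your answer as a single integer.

Answer: 2

Derivation:
Executing turtle program step by step:
Start: pos=(3,0), heading=180, pen down
FD 16: (3,0) -> (-13,0) [heading=180, draw]
FD 17: (-13,0) -> (-30,0) [heading=180, draw]
LT 90: heading 180 -> 270
Final: pos=(-30,0), heading=270, 2 segment(s) drawn
Segments drawn: 2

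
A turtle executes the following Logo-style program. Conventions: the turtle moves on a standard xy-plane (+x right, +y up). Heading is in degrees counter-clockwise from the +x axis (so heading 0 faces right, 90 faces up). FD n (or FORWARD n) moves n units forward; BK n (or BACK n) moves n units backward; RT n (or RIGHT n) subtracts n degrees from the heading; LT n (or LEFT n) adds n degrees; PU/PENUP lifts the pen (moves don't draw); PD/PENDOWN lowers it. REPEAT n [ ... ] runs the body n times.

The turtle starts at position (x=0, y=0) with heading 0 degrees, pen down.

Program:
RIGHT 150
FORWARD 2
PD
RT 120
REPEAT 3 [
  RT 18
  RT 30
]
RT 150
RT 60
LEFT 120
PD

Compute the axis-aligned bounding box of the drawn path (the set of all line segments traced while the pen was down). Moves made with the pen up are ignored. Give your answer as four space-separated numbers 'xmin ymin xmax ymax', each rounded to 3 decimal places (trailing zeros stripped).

Executing turtle program step by step:
Start: pos=(0,0), heading=0, pen down
RT 150: heading 0 -> 210
FD 2: (0,0) -> (-1.732,-1) [heading=210, draw]
PD: pen down
RT 120: heading 210 -> 90
REPEAT 3 [
  -- iteration 1/3 --
  RT 18: heading 90 -> 72
  RT 30: heading 72 -> 42
  -- iteration 2/3 --
  RT 18: heading 42 -> 24
  RT 30: heading 24 -> 354
  -- iteration 3/3 --
  RT 18: heading 354 -> 336
  RT 30: heading 336 -> 306
]
RT 150: heading 306 -> 156
RT 60: heading 156 -> 96
LT 120: heading 96 -> 216
PD: pen down
Final: pos=(-1.732,-1), heading=216, 1 segment(s) drawn

Segment endpoints: x in {-1.732, 0}, y in {-1, 0}
xmin=-1.732, ymin=-1, xmax=0, ymax=0

Answer: -1.732 -1 0 0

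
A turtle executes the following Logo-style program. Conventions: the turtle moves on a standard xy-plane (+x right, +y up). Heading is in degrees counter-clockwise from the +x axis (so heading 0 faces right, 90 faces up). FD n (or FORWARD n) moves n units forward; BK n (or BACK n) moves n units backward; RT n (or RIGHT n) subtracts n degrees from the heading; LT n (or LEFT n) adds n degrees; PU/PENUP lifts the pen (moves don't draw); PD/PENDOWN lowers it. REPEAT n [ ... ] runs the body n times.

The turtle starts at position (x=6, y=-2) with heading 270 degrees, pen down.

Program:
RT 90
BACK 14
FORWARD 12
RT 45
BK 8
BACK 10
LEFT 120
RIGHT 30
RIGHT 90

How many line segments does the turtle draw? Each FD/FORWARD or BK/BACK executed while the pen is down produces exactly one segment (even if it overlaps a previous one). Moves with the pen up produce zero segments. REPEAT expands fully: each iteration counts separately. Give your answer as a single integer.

Answer: 4

Derivation:
Executing turtle program step by step:
Start: pos=(6,-2), heading=270, pen down
RT 90: heading 270 -> 180
BK 14: (6,-2) -> (20,-2) [heading=180, draw]
FD 12: (20,-2) -> (8,-2) [heading=180, draw]
RT 45: heading 180 -> 135
BK 8: (8,-2) -> (13.657,-7.657) [heading=135, draw]
BK 10: (13.657,-7.657) -> (20.728,-14.728) [heading=135, draw]
LT 120: heading 135 -> 255
RT 30: heading 255 -> 225
RT 90: heading 225 -> 135
Final: pos=(20.728,-14.728), heading=135, 4 segment(s) drawn
Segments drawn: 4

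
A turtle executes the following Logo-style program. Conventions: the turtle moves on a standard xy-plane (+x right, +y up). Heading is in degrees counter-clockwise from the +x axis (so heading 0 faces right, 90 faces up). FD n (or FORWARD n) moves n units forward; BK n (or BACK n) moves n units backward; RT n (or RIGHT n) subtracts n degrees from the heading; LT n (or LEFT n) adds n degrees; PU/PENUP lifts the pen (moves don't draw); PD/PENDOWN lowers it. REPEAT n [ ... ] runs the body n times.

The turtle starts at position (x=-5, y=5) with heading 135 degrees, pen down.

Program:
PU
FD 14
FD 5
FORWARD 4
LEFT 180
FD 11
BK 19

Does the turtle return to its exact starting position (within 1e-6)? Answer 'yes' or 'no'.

Executing turtle program step by step:
Start: pos=(-5,5), heading=135, pen down
PU: pen up
FD 14: (-5,5) -> (-14.899,14.899) [heading=135, move]
FD 5: (-14.899,14.899) -> (-18.435,18.435) [heading=135, move]
FD 4: (-18.435,18.435) -> (-21.263,21.263) [heading=135, move]
LT 180: heading 135 -> 315
FD 11: (-21.263,21.263) -> (-13.485,13.485) [heading=315, move]
BK 19: (-13.485,13.485) -> (-26.92,26.92) [heading=315, move]
Final: pos=(-26.92,26.92), heading=315, 0 segment(s) drawn

Start position: (-5, 5)
Final position: (-26.92, 26.92)
Distance = 31; >= 1e-6 -> NOT closed

Answer: no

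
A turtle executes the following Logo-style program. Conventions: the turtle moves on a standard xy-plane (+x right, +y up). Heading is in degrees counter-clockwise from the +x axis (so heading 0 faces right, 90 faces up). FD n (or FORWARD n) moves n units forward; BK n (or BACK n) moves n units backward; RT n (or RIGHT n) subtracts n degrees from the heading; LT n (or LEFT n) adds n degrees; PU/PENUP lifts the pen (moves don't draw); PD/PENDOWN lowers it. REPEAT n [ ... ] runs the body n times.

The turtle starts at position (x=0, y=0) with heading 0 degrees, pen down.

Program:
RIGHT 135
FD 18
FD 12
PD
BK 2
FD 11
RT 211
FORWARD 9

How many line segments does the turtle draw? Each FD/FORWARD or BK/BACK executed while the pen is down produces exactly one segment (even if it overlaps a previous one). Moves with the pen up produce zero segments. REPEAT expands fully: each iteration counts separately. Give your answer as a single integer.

Answer: 5

Derivation:
Executing turtle program step by step:
Start: pos=(0,0), heading=0, pen down
RT 135: heading 0 -> 225
FD 18: (0,0) -> (-12.728,-12.728) [heading=225, draw]
FD 12: (-12.728,-12.728) -> (-21.213,-21.213) [heading=225, draw]
PD: pen down
BK 2: (-21.213,-21.213) -> (-19.799,-19.799) [heading=225, draw]
FD 11: (-19.799,-19.799) -> (-27.577,-27.577) [heading=225, draw]
RT 211: heading 225 -> 14
FD 9: (-27.577,-27.577) -> (-18.845,-25.4) [heading=14, draw]
Final: pos=(-18.845,-25.4), heading=14, 5 segment(s) drawn
Segments drawn: 5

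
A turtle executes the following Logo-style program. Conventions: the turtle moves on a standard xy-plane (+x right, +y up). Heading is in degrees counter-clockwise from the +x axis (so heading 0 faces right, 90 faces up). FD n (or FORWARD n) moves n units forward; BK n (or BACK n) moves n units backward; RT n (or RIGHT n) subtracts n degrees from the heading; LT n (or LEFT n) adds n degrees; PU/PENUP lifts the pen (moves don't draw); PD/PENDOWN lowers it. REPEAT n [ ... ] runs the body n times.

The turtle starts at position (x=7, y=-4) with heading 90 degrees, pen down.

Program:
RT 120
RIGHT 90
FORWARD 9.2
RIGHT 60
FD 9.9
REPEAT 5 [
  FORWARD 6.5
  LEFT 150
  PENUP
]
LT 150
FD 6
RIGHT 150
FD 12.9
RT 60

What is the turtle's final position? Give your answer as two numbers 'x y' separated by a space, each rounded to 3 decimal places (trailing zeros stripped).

Executing turtle program step by step:
Start: pos=(7,-4), heading=90, pen down
RT 120: heading 90 -> 330
RT 90: heading 330 -> 240
FD 9.2: (7,-4) -> (2.4,-11.967) [heading=240, draw]
RT 60: heading 240 -> 180
FD 9.9: (2.4,-11.967) -> (-7.5,-11.967) [heading=180, draw]
REPEAT 5 [
  -- iteration 1/5 --
  FD 6.5: (-7.5,-11.967) -> (-14,-11.967) [heading=180, draw]
  LT 150: heading 180 -> 330
  PU: pen up
  -- iteration 2/5 --
  FD 6.5: (-14,-11.967) -> (-8.371,-15.217) [heading=330, move]
  LT 150: heading 330 -> 120
  PU: pen up
  -- iteration 3/5 --
  FD 6.5: (-8.371,-15.217) -> (-11.621,-9.588) [heading=120, move]
  LT 150: heading 120 -> 270
  PU: pen up
  -- iteration 4/5 --
  FD 6.5: (-11.621,-9.588) -> (-11.621,-16.088) [heading=270, move]
  LT 150: heading 270 -> 60
  PU: pen up
  -- iteration 5/5 --
  FD 6.5: (-11.621,-16.088) -> (-8.371,-10.459) [heading=60, move]
  LT 150: heading 60 -> 210
  PU: pen up
]
LT 150: heading 210 -> 0
FD 6: (-8.371,-10.459) -> (-2.371,-10.459) [heading=0, move]
RT 150: heading 0 -> 210
FD 12.9: (-2.371,-10.459) -> (-13.543,-16.909) [heading=210, move]
RT 60: heading 210 -> 150
Final: pos=(-13.543,-16.909), heading=150, 3 segment(s) drawn

Answer: -13.543 -16.909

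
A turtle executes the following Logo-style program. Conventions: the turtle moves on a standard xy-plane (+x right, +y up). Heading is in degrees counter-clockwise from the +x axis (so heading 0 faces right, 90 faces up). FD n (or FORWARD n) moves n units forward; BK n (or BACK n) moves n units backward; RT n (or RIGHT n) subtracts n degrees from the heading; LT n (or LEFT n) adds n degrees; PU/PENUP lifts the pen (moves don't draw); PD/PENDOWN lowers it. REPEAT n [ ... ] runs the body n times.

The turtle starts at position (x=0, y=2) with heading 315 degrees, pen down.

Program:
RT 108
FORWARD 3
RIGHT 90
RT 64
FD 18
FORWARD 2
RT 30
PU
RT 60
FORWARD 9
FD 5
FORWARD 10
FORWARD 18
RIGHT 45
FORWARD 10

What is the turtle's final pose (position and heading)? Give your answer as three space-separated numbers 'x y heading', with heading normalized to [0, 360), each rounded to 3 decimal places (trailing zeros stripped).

Answer: 44.298 -18.568 278

Derivation:
Executing turtle program step by step:
Start: pos=(0,2), heading=315, pen down
RT 108: heading 315 -> 207
FD 3: (0,2) -> (-2.673,0.638) [heading=207, draw]
RT 90: heading 207 -> 117
RT 64: heading 117 -> 53
FD 18: (-2.673,0.638) -> (8.16,15.013) [heading=53, draw]
FD 2: (8.16,15.013) -> (9.363,16.611) [heading=53, draw]
RT 30: heading 53 -> 23
PU: pen up
RT 60: heading 23 -> 323
FD 9: (9.363,16.611) -> (16.551,11.194) [heading=323, move]
FD 5: (16.551,11.194) -> (20.544,8.185) [heading=323, move]
FD 10: (20.544,8.185) -> (28.531,2.167) [heading=323, move]
FD 18: (28.531,2.167) -> (42.906,-8.665) [heading=323, move]
RT 45: heading 323 -> 278
FD 10: (42.906,-8.665) -> (44.298,-18.568) [heading=278, move]
Final: pos=(44.298,-18.568), heading=278, 3 segment(s) drawn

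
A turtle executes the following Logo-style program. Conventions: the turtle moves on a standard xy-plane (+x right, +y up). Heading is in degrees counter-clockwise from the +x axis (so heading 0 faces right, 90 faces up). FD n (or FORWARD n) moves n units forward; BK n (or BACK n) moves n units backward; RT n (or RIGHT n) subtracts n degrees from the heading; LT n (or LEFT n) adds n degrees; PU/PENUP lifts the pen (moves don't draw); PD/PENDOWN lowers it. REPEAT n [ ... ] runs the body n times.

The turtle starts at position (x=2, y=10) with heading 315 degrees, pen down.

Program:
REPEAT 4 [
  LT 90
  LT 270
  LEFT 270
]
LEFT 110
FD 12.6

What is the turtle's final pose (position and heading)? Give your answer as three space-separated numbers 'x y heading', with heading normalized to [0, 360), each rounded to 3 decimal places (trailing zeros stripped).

Executing turtle program step by step:
Start: pos=(2,10), heading=315, pen down
REPEAT 4 [
  -- iteration 1/4 --
  LT 90: heading 315 -> 45
  LT 270: heading 45 -> 315
  LT 270: heading 315 -> 225
  -- iteration 2/4 --
  LT 90: heading 225 -> 315
  LT 270: heading 315 -> 225
  LT 270: heading 225 -> 135
  -- iteration 3/4 --
  LT 90: heading 135 -> 225
  LT 270: heading 225 -> 135
  LT 270: heading 135 -> 45
  -- iteration 4/4 --
  LT 90: heading 45 -> 135
  LT 270: heading 135 -> 45
  LT 270: heading 45 -> 315
]
LT 110: heading 315 -> 65
FD 12.6: (2,10) -> (7.325,21.419) [heading=65, draw]
Final: pos=(7.325,21.419), heading=65, 1 segment(s) drawn

Answer: 7.325 21.419 65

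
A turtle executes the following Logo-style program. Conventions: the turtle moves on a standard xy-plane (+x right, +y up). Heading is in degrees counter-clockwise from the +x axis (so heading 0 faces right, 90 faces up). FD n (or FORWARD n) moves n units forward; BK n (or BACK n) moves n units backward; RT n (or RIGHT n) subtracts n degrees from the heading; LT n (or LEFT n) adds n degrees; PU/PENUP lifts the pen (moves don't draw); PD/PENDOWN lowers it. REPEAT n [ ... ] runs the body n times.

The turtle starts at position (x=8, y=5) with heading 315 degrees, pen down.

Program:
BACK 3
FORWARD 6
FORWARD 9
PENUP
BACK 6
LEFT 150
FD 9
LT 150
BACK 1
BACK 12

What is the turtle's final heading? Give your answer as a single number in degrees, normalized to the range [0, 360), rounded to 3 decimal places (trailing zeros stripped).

Executing turtle program step by step:
Start: pos=(8,5), heading=315, pen down
BK 3: (8,5) -> (5.879,7.121) [heading=315, draw]
FD 6: (5.879,7.121) -> (10.121,2.879) [heading=315, draw]
FD 9: (10.121,2.879) -> (16.485,-3.485) [heading=315, draw]
PU: pen up
BK 6: (16.485,-3.485) -> (12.243,0.757) [heading=315, move]
LT 150: heading 315 -> 105
FD 9: (12.243,0.757) -> (9.913,9.451) [heading=105, move]
LT 150: heading 105 -> 255
BK 1: (9.913,9.451) -> (10.172,10.417) [heading=255, move]
BK 12: (10.172,10.417) -> (13.278,22.008) [heading=255, move]
Final: pos=(13.278,22.008), heading=255, 3 segment(s) drawn

Answer: 255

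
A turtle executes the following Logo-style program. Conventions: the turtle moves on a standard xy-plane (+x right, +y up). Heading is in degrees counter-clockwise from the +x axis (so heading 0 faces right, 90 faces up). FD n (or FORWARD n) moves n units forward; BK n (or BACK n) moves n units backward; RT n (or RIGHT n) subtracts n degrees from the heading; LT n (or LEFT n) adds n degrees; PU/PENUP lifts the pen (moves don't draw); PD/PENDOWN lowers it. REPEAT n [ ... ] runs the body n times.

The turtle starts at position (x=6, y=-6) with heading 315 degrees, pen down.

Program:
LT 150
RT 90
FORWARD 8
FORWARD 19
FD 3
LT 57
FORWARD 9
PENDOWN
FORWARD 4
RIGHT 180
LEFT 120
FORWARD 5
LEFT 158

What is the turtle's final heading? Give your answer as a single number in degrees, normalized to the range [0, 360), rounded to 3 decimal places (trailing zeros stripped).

Executing turtle program step by step:
Start: pos=(6,-6), heading=315, pen down
LT 150: heading 315 -> 105
RT 90: heading 105 -> 15
FD 8: (6,-6) -> (13.727,-3.929) [heading=15, draw]
FD 19: (13.727,-3.929) -> (32.08,0.988) [heading=15, draw]
FD 3: (32.08,0.988) -> (34.978,1.765) [heading=15, draw]
LT 57: heading 15 -> 72
FD 9: (34.978,1.765) -> (37.759,10.324) [heading=72, draw]
PD: pen down
FD 4: (37.759,10.324) -> (38.995,14.128) [heading=72, draw]
RT 180: heading 72 -> 252
LT 120: heading 252 -> 12
FD 5: (38.995,14.128) -> (43.886,15.168) [heading=12, draw]
LT 158: heading 12 -> 170
Final: pos=(43.886,15.168), heading=170, 6 segment(s) drawn

Answer: 170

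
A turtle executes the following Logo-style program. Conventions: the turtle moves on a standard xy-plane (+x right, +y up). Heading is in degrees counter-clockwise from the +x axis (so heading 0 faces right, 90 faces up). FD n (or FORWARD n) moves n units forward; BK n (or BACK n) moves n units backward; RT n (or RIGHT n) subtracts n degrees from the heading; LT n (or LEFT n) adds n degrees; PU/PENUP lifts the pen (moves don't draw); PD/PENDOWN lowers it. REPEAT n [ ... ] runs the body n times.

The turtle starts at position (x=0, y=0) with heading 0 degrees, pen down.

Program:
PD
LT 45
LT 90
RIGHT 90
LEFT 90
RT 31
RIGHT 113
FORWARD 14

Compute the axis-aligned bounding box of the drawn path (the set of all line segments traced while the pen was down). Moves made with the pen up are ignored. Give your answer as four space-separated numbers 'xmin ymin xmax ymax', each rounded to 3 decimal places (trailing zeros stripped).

Answer: 0 -2.19 13.828 0

Derivation:
Executing turtle program step by step:
Start: pos=(0,0), heading=0, pen down
PD: pen down
LT 45: heading 0 -> 45
LT 90: heading 45 -> 135
RT 90: heading 135 -> 45
LT 90: heading 45 -> 135
RT 31: heading 135 -> 104
RT 113: heading 104 -> 351
FD 14: (0,0) -> (13.828,-2.19) [heading=351, draw]
Final: pos=(13.828,-2.19), heading=351, 1 segment(s) drawn

Segment endpoints: x in {0, 13.828}, y in {-2.19, 0}
xmin=0, ymin=-2.19, xmax=13.828, ymax=0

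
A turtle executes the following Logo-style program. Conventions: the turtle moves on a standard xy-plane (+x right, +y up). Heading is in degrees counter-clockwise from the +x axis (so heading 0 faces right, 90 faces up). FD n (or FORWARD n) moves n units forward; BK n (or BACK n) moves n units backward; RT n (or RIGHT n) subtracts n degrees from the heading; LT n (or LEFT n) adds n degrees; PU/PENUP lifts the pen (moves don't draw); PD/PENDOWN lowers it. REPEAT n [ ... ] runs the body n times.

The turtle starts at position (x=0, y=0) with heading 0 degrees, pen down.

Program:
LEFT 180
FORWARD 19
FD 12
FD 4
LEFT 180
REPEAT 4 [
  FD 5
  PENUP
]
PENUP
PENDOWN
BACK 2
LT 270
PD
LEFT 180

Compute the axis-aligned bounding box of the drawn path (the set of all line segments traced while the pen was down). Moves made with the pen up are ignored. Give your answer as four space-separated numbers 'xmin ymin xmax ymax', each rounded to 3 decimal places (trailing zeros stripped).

Executing turtle program step by step:
Start: pos=(0,0), heading=0, pen down
LT 180: heading 0 -> 180
FD 19: (0,0) -> (-19,0) [heading=180, draw]
FD 12: (-19,0) -> (-31,0) [heading=180, draw]
FD 4: (-31,0) -> (-35,0) [heading=180, draw]
LT 180: heading 180 -> 0
REPEAT 4 [
  -- iteration 1/4 --
  FD 5: (-35,0) -> (-30,0) [heading=0, draw]
  PU: pen up
  -- iteration 2/4 --
  FD 5: (-30,0) -> (-25,0) [heading=0, move]
  PU: pen up
  -- iteration 3/4 --
  FD 5: (-25,0) -> (-20,0) [heading=0, move]
  PU: pen up
  -- iteration 4/4 --
  FD 5: (-20,0) -> (-15,0) [heading=0, move]
  PU: pen up
]
PU: pen up
PD: pen down
BK 2: (-15,0) -> (-17,0) [heading=0, draw]
LT 270: heading 0 -> 270
PD: pen down
LT 180: heading 270 -> 90
Final: pos=(-17,0), heading=90, 5 segment(s) drawn

Segment endpoints: x in {-35, -31, -30, -19, -17, -15, 0}, y in {0, 0, 0, 0, 0, 0, 0}
xmin=-35, ymin=0, xmax=0, ymax=0

Answer: -35 0 0 0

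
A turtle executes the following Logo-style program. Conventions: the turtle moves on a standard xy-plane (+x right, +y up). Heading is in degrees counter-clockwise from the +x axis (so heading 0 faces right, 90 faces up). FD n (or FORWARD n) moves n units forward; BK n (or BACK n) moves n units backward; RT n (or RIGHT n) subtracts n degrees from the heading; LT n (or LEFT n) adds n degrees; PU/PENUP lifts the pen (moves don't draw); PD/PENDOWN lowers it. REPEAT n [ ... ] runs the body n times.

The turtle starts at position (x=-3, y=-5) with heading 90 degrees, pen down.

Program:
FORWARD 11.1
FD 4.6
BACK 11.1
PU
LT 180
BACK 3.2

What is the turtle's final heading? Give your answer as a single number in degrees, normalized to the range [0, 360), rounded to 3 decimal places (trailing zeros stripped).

Answer: 270

Derivation:
Executing turtle program step by step:
Start: pos=(-3,-5), heading=90, pen down
FD 11.1: (-3,-5) -> (-3,6.1) [heading=90, draw]
FD 4.6: (-3,6.1) -> (-3,10.7) [heading=90, draw]
BK 11.1: (-3,10.7) -> (-3,-0.4) [heading=90, draw]
PU: pen up
LT 180: heading 90 -> 270
BK 3.2: (-3,-0.4) -> (-3,2.8) [heading=270, move]
Final: pos=(-3,2.8), heading=270, 3 segment(s) drawn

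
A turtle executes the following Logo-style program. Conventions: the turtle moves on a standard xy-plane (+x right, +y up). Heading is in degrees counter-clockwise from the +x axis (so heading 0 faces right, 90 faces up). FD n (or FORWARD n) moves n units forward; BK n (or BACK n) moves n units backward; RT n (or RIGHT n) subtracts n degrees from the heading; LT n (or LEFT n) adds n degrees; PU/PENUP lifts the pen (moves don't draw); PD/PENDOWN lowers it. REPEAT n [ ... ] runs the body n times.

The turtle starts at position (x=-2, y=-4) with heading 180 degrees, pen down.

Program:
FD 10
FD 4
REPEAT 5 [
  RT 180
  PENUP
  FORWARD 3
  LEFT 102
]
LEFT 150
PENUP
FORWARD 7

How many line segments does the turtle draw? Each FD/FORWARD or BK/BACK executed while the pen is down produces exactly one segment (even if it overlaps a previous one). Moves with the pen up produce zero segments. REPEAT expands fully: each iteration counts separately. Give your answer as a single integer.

Executing turtle program step by step:
Start: pos=(-2,-4), heading=180, pen down
FD 10: (-2,-4) -> (-12,-4) [heading=180, draw]
FD 4: (-12,-4) -> (-16,-4) [heading=180, draw]
REPEAT 5 [
  -- iteration 1/5 --
  RT 180: heading 180 -> 0
  PU: pen up
  FD 3: (-16,-4) -> (-13,-4) [heading=0, move]
  LT 102: heading 0 -> 102
  -- iteration 2/5 --
  RT 180: heading 102 -> 282
  PU: pen up
  FD 3: (-13,-4) -> (-12.376,-6.934) [heading=282, move]
  LT 102: heading 282 -> 24
  -- iteration 3/5 --
  RT 180: heading 24 -> 204
  PU: pen up
  FD 3: (-12.376,-6.934) -> (-15.117,-8.155) [heading=204, move]
  LT 102: heading 204 -> 306
  -- iteration 4/5 --
  RT 180: heading 306 -> 126
  PU: pen up
  FD 3: (-15.117,-8.155) -> (-16.88,-5.728) [heading=126, move]
  LT 102: heading 126 -> 228
  -- iteration 5/5 --
  RT 180: heading 228 -> 48
  PU: pen up
  FD 3: (-16.88,-5.728) -> (-14.873,-3.498) [heading=48, move]
  LT 102: heading 48 -> 150
]
LT 150: heading 150 -> 300
PU: pen up
FD 7: (-14.873,-3.498) -> (-11.373,-9.56) [heading=300, move]
Final: pos=(-11.373,-9.56), heading=300, 2 segment(s) drawn
Segments drawn: 2

Answer: 2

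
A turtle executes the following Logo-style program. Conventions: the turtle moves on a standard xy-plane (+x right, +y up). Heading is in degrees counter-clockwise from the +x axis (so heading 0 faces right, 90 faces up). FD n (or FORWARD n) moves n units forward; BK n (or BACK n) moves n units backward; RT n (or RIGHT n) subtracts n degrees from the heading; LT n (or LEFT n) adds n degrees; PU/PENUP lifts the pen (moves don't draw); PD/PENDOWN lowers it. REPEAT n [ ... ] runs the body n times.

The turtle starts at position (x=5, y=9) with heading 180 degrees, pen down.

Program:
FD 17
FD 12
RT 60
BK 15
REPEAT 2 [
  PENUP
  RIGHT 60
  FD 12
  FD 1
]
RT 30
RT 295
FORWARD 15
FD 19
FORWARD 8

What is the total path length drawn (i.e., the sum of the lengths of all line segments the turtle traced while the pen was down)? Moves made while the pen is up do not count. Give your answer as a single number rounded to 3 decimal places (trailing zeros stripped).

Executing turtle program step by step:
Start: pos=(5,9), heading=180, pen down
FD 17: (5,9) -> (-12,9) [heading=180, draw]
FD 12: (-12,9) -> (-24,9) [heading=180, draw]
RT 60: heading 180 -> 120
BK 15: (-24,9) -> (-16.5,-3.99) [heading=120, draw]
REPEAT 2 [
  -- iteration 1/2 --
  PU: pen up
  RT 60: heading 120 -> 60
  FD 12: (-16.5,-3.99) -> (-10.5,6.402) [heading=60, move]
  FD 1: (-10.5,6.402) -> (-10,7.268) [heading=60, move]
  -- iteration 2/2 --
  PU: pen up
  RT 60: heading 60 -> 0
  FD 12: (-10,7.268) -> (2,7.268) [heading=0, move]
  FD 1: (2,7.268) -> (3,7.268) [heading=0, move]
]
RT 30: heading 0 -> 330
RT 295: heading 330 -> 35
FD 15: (3,7.268) -> (15.287,15.872) [heading=35, move]
FD 19: (15.287,15.872) -> (30.851,26.77) [heading=35, move]
FD 8: (30.851,26.77) -> (37.404,31.358) [heading=35, move]
Final: pos=(37.404,31.358), heading=35, 3 segment(s) drawn

Segment lengths:
  seg 1: (5,9) -> (-12,9), length = 17
  seg 2: (-12,9) -> (-24,9), length = 12
  seg 3: (-24,9) -> (-16.5,-3.99), length = 15
Total = 44

Answer: 44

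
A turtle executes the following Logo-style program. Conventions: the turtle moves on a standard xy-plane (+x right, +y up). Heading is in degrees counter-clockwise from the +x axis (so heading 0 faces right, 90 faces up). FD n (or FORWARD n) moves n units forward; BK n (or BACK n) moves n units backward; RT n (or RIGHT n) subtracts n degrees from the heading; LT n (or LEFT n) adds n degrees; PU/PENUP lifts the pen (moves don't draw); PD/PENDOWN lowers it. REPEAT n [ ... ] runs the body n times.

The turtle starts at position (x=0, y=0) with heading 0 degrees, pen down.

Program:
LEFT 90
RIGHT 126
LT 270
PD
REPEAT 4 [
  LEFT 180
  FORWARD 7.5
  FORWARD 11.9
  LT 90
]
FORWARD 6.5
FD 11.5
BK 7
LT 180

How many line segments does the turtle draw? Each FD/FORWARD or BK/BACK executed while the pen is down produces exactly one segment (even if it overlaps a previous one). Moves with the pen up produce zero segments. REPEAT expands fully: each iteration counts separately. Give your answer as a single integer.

Executing turtle program step by step:
Start: pos=(0,0), heading=0, pen down
LT 90: heading 0 -> 90
RT 126: heading 90 -> 324
LT 270: heading 324 -> 234
PD: pen down
REPEAT 4 [
  -- iteration 1/4 --
  LT 180: heading 234 -> 54
  FD 7.5: (0,0) -> (4.408,6.068) [heading=54, draw]
  FD 11.9: (4.408,6.068) -> (11.403,15.695) [heading=54, draw]
  LT 90: heading 54 -> 144
  -- iteration 2/4 --
  LT 180: heading 144 -> 324
  FD 7.5: (11.403,15.695) -> (17.471,11.287) [heading=324, draw]
  FD 11.9: (17.471,11.287) -> (27.098,4.292) [heading=324, draw]
  LT 90: heading 324 -> 54
  -- iteration 3/4 --
  LT 180: heading 54 -> 234
  FD 7.5: (27.098,4.292) -> (22.69,-1.776) [heading=234, draw]
  FD 11.9: (22.69,-1.776) -> (15.695,-11.403) [heading=234, draw]
  LT 90: heading 234 -> 324
  -- iteration 4/4 --
  LT 180: heading 324 -> 144
  FD 7.5: (15.695,-11.403) -> (9.627,-6.995) [heading=144, draw]
  FD 11.9: (9.627,-6.995) -> (0,0) [heading=144, draw]
  LT 90: heading 144 -> 234
]
FD 6.5: (0,0) -> (-3.821,-5.259) [heading=234, draw]
FD 11.5: (-3.821,-5.259) -> (-10.58,-14.562) [heading=234, draw]
BK 7: (-10.58,-14.562) -> (-6.466,-8.899) [heading=234, draw]
LT 180: heading 234 -> 54
Final: pos=(-6.466,-8.899), heading=54, 11 segment(s) drawn
Segments drawn: 11

Answer: 11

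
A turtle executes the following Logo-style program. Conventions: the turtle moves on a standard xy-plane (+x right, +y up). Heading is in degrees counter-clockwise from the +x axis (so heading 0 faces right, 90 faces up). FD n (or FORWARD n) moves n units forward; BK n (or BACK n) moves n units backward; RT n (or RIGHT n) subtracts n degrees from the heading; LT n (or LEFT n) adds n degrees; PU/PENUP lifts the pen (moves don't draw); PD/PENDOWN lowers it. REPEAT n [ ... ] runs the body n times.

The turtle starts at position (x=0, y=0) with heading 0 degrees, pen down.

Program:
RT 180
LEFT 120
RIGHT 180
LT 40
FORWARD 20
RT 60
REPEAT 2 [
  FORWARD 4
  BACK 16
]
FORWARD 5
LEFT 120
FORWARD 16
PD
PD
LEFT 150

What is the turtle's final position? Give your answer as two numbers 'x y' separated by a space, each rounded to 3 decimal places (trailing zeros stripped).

Answer: -27.751 -22.156

Derivation:
Executing turtle program step by step:
Start: pos=(0,0), heading=0, pen down
RT 180: heading 0 -> 180
LT 120: heading 180 -> 300
RT 180: heading 300 -> 120
LT 40: heading 120 -> 160
FD 20: (0,0) -> (-18.794,6.84) [heading=160, draw]
RT 60: heading 160 -> 100
REPEAT 2 [
  -- iteration 1/2 --
  FD 4: (-18.794,6.84) -> (-19.488,10.78) [heading=100, draw]
  BK 16: (-19.488,10.78) -> (-16.71,-4.977) [heading=100, draw]
  -- iteration 2/2 --
  FD 4: (-16.71,-4.977) -> (-17.405,-1.038) [heading=100, draw]
  BK 16: (-17.405,-1.038) -> (-14.626,-16.795) [heading=100, draw]
]
FD 5: (-14.626,-16.795) -> (-15.495,-11.871) [heading=100, draw]
LT 120: heading 100 -> 220
FD 16: (-15.495,-11.871) -> (-27.751,-22.156) [heading=220, draw]
PD: pen down
PD: pen down
LT 150: heading 220 -> 10
Final: pos=(-27.751,-22.156), heading=10, 7 segment(s) drawn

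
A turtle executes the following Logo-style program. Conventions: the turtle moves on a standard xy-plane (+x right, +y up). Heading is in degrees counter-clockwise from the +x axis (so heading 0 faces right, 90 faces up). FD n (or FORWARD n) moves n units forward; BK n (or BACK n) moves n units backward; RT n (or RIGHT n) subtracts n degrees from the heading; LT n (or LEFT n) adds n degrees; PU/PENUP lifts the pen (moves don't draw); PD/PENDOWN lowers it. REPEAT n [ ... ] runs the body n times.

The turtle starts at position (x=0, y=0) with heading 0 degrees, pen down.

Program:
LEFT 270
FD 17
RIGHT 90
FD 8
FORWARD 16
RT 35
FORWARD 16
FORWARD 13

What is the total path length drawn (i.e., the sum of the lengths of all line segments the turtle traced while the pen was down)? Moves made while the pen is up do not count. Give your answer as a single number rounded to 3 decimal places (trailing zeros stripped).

Answer: 70

Derivation:
Executing turtle program step by step:
Start: pos=(0,0), heading=0, pen down
LT 270: heading 0 -> 270
FD 17: (0,0) -> (0,-17) [heading=270, draw]
RT 90: heading 270 -> 180
FD 8: (0,-17) -> (-8,-17) [heading=180, draw]
FD 16: (-8,-17) -> (-24,-17) [heading=180, draw]
RT 35: heading 180 -> 145
FD 16: (-24,-17) -> (-37.106,-7.823) [heading=145, draw]
FD 13: (-37.106,-7.823) -> (-47.755,-0.366) [heading=145, draw]
Final: pos=(-47.755,-0.366), heading=145, 5 segment(s) drawn

Segment lengths:
  seg 1: (0,0) -> (0,-17), length = 17
  seg 2: (0,-17) -> (-8,-17), length = 8
  seg 3: (-8,-17) -> (-24,-17), length = 16
  seg 4: (-24,-17) -> (-37.106,-7.823), length = 16
  seg 5: (-37.106,-7.823) -> (-47.755,-0.366), length = 13
Total = 70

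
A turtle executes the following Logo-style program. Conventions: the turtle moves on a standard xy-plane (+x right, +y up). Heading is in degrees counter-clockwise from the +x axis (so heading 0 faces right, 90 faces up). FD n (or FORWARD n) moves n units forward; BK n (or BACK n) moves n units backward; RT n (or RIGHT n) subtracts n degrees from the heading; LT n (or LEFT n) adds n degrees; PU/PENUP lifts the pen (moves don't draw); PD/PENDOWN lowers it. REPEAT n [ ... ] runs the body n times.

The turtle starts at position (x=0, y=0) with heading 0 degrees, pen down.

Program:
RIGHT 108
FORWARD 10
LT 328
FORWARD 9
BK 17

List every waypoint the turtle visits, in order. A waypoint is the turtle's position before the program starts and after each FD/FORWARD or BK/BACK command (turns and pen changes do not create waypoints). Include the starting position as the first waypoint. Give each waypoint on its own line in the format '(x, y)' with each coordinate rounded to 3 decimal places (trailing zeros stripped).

Answer: (0, 0)
(-3.09, -9.511)
(-9.985, -15.296)
(3.038, -4.368)

Derivation:
Executing turtle program step by step:
Start: pos=(0,0), heading=0, pen down
RT 108: heading 0 -> 252
FD 10: (0,0) -> (-3.09,-9.511) [heading=252, draw]
LT 328: heading 252 -> 220
FD 9: (-3.09,-9.511) -> (-9.985,-15.296) [heading=220, draw]
BK 17: (-9.985,-15.296) -> (3.038,-4.368) [heading=220, draw]
Final: pos=(3.038,-4.368), heading=220, 3 segment(s) drawn
Waypoints (4 total):
(0, 0)
(-3.09, -9.511)
(-9.985, -15.296)
(3.038, -4.368)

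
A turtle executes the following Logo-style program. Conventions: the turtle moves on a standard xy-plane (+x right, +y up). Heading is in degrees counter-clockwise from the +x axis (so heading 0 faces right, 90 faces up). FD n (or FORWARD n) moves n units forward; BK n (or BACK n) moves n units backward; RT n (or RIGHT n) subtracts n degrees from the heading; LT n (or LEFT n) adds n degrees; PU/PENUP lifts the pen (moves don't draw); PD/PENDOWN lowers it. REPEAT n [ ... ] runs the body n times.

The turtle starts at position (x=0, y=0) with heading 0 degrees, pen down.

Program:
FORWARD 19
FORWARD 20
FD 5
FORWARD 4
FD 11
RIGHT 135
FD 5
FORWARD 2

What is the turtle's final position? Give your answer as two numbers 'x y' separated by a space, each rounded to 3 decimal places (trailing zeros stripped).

Executing turtle program step by step:
Start: pos=(0,0), heading=0, pen down
FD 19: (0,0) -> (19,0) [heading=0, draw]
FD 20: (19,0) -> (39,0) [heading=0, draw]
FD 5: (39,0) -> (44,0) [heading=0, draw]
FD 4: (44,0) -> (48,0) [heading=0, draw]
FD 11: (48,0) -> (59,0) [heading=0, draw]
RT 135: heading 0 -> 225
FD 5: (59,0) -> (55.464,-3.536) [heading=225, draw]
FD 2: (55.464,-3.536) -> (54.05,-4.95) [heading=225, draw]
Final: pos=(54.05,-4.95), heading=225, 7 segment(s) drawn

Answer: 54.05 -4.95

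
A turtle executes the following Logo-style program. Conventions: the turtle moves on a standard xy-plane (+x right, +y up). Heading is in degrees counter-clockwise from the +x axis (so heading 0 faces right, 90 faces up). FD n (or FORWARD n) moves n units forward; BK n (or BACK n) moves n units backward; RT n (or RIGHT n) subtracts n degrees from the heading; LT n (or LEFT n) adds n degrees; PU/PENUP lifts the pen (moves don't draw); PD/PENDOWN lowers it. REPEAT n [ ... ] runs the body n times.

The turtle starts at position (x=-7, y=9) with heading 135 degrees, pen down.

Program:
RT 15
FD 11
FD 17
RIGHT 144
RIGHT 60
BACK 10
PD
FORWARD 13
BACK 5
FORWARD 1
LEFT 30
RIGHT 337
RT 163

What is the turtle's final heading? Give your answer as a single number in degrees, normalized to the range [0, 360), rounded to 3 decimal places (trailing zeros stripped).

Executing turtle program step by step:
Start: pos=(-7,9), heading=135, pen down
RT 15: heading 135 -> 120
FD 11: (-7,9) -> (-12.5,18.526) [heading=120, draw]
FD 17: (-12.5,18.526) -> (-21,33.249) [heading=120, draw]
RT 144: heading 120 -> 336
RT 60: heading 336 -> 276
BK 10: (-21,33.249) -> (-22.045,43.194) [heading=276, draw]
PD: pen down
FD 13: (-22.045,43.194) -> (-20.686,30.265) [heading=276, draw]
BK 5: (-20.686,30.265) -> (-21.209,35.238) [heading=276, draw]
FD 1: (-21.209,35.238) -> (-21.105,34.243) [heading=276, draw]
LT 30: heading 276 -> 306
RT 337: heading 306 -> 329
RT 163: heading 329 -> 166
Final: pos=(-21.105,34.243), heading=166, 6 segment(s) drawn

Answer: 166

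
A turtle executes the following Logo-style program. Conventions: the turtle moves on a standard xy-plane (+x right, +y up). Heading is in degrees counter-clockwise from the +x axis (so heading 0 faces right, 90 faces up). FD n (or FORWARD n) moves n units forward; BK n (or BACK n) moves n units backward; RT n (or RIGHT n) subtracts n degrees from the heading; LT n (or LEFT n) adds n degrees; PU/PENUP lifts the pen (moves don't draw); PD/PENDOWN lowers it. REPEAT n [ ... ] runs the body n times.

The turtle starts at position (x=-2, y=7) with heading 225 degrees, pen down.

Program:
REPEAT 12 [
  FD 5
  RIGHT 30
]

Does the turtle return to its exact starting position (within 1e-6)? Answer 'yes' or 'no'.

Answer: yes

Derivation:
Executing turtle program step by step:
Start: pos=(-2,7), heading=225, pen down
REPEAT 12 [
  -- iteration 1/12 --
  FD 5: (-2,7) -> (-5.536,3.464) [heading=225, draw]
  RT 30: heading 225 -> 195
  -- iteration 2/12 --
  FD 5: (-5.536,3.464) -> (-10.365,2.17) [heading=195, draw]
  RT 30: heading 195 -> 165
  -- iteration 3/12 --
  FD 5: (-10.365,2.17) -> (-15.195,3.464) [heading=165, draw]
  RT 30: heading 165 -> 135
  -- iteration 4/12 --
  FD 5: (-15.195,3.464) -> (-18.73,7) [heading=135, draw]
  RT 30: heading 135 -> 105
  -- iteration 5/12 --
  FD 5: (-18.73,7) -> (-20.024,11.83) [heading=105, draw]
  RT 30: heading 105 -> 75
  -- iteration 6/12 --
  FD 5: (-20.024,11.83) -> (-18.73,16.659) [heading=75, draw]
  RT 30: heading 75 -> 45
  -- iteration 7/12 --
  FD 5: (-18.73,16.659) -> (-15.195,20.195) [heading=45, draw]
  RT 30: heading 45 -> 15
  -- iteration 8/12 --
  FD 5: (-15.195,20.195) -> (-10.365,21.489) [heading=15, draw]
  RT 30: heading 15 -> 345
  -- iteration 9/12 --
  FD 5: (-10.365,21.489) -> (-5.536,20.195) [heading=345, draw]
  RT 30: heading 345 -> 315
  -- iteration 10/12 --
  FD 5: (-5.536,20.195) -> (-2,16.659) [heading=315, draw]
  RT 30: heading 315 -> 285
  -- iteration 11/12 --
  FD 5: (-2,16.659) -> (-0.706,11.83) [heading=285, draw]
  RT 30: heading 285 -> 255
  -- iteration 12/12 --
  FD 5: (-0.706,11.83) -> (-2,7) [heading=255, draw]
  RT 30: heading 255 -> 225
]
Final: pos=(-2,7), heading=225, 12 segment(s) drawn

Start position: (-2, 7)
Final position: (-2, 7)
Distance = 0; < 1e-6 -> CLOSED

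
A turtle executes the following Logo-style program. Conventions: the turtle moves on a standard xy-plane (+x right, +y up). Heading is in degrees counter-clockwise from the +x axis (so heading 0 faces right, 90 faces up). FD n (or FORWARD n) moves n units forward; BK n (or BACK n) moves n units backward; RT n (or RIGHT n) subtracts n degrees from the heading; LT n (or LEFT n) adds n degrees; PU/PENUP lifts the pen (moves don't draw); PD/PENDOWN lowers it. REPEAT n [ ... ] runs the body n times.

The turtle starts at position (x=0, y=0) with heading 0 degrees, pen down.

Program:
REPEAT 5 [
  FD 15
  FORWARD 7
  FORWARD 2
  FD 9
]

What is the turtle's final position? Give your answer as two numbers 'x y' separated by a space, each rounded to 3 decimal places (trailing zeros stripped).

Answer: 165 0

Derivation:
Executing turtle program step by step:
Start: pos=(0,0), heading=0, pen down
REPEAT 5 [
  -- iteration 1/5 --
  FD 15: (0,0) -> (15,0) [heading=0, draw]
  FD 7: (15,0) -> (22,0) [heading=0, draw]
  FD 2: (22,0) -> (24,0) [heading=0, draw]
  FD 9: (24,0) -> (33,0) [heading=0, draw]
  -- iteration 2/5 --
  FD 15: (33,0) -> (48,0) [heading=0, draw]
  FD 7: (48,0) -> (55,0) [heading=0, draw]
  FD 2: (55,0) -> (57,0) [heading=0, draw]
  FD 9: (57,0) -> (66,0) [heading=0, draw]
  -- iteration 3/5 --
  FD 15: (66,0) -> (81,0) [heading=0, draw]
  FD 7: (81,0) -> (88,0) [heading=0, draw]
  FD 2: (88,0) -> (90,0) [heading=0, draw]
  FD 9: (90,0) -> (99,0) [heading=0, draw]
  -- iteration 4/5 --
  FD 15: (99,0) -> (114,0) [heading=0, draw]
  FD 7: (114,0) -> (121,0) [heading=0, draw]
  FD 2: (121,0) -> (123,0) [heading=0, draw]
  FD 9: (123,0) -> (132,0) [heading=0, draw]
  -- iteration 5/5 --
  FD 15: (132,0) -> (147,0) [heading=0, draw]
  FD 7: (147,0) -> (154,0) [heading=0, draw]
  FD 2: (154,0) -> (156,0) [heading=0, draw]
  FD 9: (156,0) -> (165,0) [heading=0, draw]
]
Final: pos=(165,0), heading=0, 20 segment(s) drawn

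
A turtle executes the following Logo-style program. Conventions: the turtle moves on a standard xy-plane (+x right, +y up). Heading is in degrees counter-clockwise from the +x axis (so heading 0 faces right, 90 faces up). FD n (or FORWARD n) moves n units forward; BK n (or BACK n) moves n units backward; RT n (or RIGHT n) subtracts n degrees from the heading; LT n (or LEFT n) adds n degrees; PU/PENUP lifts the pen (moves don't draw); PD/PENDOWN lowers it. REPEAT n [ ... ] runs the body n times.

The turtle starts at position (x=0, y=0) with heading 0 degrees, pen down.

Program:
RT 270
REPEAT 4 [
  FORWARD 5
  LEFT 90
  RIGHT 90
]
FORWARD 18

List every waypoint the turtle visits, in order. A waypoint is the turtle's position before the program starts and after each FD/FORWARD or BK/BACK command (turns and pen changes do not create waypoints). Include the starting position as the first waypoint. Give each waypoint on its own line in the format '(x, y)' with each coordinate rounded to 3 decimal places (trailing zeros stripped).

Answer: (0, 0)
(0, 5)
(0, 10)
(0, 15)
(0, 20)
(0, 38)

Derivation:
Executing turtle program step by step:
Start: pos=(0,0), heading=0, pen down
RT 270: heading 0 -> 90
REPEAT 4 [
  -- iteration 1/4 --
  FD 5: (0,0) -> (0,5) [heading=90, draw]
  LT 90: heading 90 -> 180
  RT 90: heading 180 -> 90
  -- iteration 2/4 --
  FD 5: (0,5) -> (0,10) [heading=90, draw]
  LT 90: heading 90 -> 180
  RT 90: heading 180 -> 90
  -- iteration 3/4 --
  FD 5: (0,10) -> (0,15) [heading=90, draw]
  LT 90: heading 90 -> 180
  RT 90: heading 180 -> 90
  -- iteration 4/4 --
  FD 5: (0,15) -> (0,20) [heading=90, draw]
  LT 90: heading 90 -> 180
  RT 90: heading 180 -> 90
]
FD 18: (0,20) -> (0,38) [heading=90, draw]
Final: pos=(0,38), heading=90, 5 segment(s) drawn
Waypoints (6 total):
(0, 0)
(0, 5)
(0, 10)
(0, 15)
(0, 20)
(0, 38)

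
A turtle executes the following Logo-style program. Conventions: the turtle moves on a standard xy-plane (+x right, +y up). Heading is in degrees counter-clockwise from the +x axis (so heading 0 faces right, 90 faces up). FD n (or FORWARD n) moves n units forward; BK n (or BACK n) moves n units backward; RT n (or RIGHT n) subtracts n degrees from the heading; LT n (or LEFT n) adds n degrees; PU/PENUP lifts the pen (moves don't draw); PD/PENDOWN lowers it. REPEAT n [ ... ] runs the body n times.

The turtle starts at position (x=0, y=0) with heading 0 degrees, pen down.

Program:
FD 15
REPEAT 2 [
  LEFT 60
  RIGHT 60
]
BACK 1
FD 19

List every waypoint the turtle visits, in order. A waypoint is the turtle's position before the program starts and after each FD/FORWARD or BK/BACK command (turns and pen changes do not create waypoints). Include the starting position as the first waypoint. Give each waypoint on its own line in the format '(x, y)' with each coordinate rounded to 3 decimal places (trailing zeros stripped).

Executing turtle program step by step:
Start: pos=(0,0), heading=0, pen down
FD 15: (0,0) -> (15,0) [heading=0, draw]
REPEAT 2 [
  -- iteration 1/2 --
  LT 60: heading 0 -> 60
  RT 60: heading 60 -> 0
  -- iteration 2/2 --
  LT 60: heading 0 -> 60
  RT 60: heading 60 -> 0
]
BK 1: (15,0) -> (14,0) [heading=0, draw]
FD 19: (14,0) -> (33,0) [heading=0, draw]
Final: pos=(33,0), heading=0, 3 segment(s) drawn
Waypoints (4 total):
(0, 0)
(15, 0)
(14, 0)
(33, 0)

Answer: (0, 0)
(15, 0)
(14, 0)
(33, 0)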